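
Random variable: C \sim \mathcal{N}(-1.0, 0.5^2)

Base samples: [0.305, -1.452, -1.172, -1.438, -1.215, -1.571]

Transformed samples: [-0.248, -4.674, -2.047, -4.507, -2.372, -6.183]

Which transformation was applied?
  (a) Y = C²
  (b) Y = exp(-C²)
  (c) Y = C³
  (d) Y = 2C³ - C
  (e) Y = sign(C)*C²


Checking option (d) Y = 2C³ - C:
  C = 0.305 -> Y = -0.248 ✓
  C = -1.452 -> Y = -4.674 ✓
  C = -1.172 -> Y = -2.047 ✓
All samples match this transformation.

(d) 2C³ - C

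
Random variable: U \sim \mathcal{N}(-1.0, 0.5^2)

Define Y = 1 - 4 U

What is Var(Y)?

For Y = aU + b: Var(Y) = a² * Var(U)
Var(U) = 0.5^2 = 0.25
Var(Y) = (-4)² * 0.25 = 16 * 0.25 = 4

4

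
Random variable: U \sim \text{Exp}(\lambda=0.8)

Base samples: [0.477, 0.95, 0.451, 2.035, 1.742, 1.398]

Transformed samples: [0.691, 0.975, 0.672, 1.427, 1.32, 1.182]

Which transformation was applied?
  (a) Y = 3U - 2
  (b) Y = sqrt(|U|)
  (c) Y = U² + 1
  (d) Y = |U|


Checking option (b) Y = sqrt(|U|):
  U = 0.477 -> Y = 0.691 ✓
  U = 0.95 -> Y = 0.975 ✓
  U = 0.451 -> Y = 0.672 ✓
All samples match this transformation.

(b) sqrt(|U|)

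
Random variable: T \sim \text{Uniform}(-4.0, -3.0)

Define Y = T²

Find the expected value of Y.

E[T²] = Var(T) + (E[T])² = 0.083333333 + 12.25 = 12.333333

12.333333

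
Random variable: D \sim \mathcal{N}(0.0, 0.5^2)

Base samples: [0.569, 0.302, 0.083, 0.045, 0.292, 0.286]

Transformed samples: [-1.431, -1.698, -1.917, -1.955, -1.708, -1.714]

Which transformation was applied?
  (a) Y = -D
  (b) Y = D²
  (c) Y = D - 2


Checking option (c) Y = D - 2:
  D = 0.569 -> Y = -1.431 ✓
  D = 0.302 -> Y = -1.698 ✓
  D = 0.083 -> Y = -1.917 ✓
All samples match this transformation.

(c) D - 2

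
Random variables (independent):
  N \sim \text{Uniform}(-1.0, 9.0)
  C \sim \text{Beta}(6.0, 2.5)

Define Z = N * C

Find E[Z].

For independent RVs: E[XY] = E[X]*E[Y]
E[N] = 4
E[C] = 0.70588235
E[Z] = 4 * 0.70588235 = 2.8235294

2.8235294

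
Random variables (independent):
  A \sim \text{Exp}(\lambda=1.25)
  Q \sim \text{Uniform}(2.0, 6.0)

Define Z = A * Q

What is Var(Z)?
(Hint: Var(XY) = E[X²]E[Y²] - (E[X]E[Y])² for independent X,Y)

Var(XY) = E[X²]E[Y²] - (E[X]E[Y])²
E[A] = 0.8, Var(A) = 0.64
E[Q] = 4, Var(Q) = 1.3333333
E[A²] = 0.64 + 0.8² = 1.28
E[Q²] = 1.3333333 + 4² = 17.333333
Var(Z) = 1.28*17.333333 - (0.8*4)²
= 22.186667 - 10.24 = 11.946667

11.946667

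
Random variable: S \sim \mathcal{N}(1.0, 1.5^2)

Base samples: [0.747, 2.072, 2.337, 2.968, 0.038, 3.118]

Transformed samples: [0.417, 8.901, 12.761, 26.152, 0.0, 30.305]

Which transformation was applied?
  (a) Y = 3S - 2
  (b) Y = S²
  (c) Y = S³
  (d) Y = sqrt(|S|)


Checking option (c) Y = S³:
  S = 0.747 -> Y = 0.417 ✓
  S = 2.072 -> Y = 8.901 ✓
  S = 2.337 -> Y = 12.761 ✓
All samples match this transformation.

(c) S³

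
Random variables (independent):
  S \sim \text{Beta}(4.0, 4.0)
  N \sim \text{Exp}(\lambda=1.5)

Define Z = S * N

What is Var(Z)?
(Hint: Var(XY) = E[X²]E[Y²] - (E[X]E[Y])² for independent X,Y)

Var(XY) = E[X²]E[Y²] - (E[X]E[Y])²
E[S] = 0.5, Var(S) = 0.027777778
E[N] = 0.66666667, Var(N) = 0.44444444
E[S²] = 0.027777778 + 0.5² = 0.27777778
E[N²] = 0.44444444 + 0.66666667² = 0.88888889
Var(Z) = 0.27777778*0.88888889 - (0.5*0.66666667)²
= 0.24691358 - 0.11111111 = 0.13580247

0.13580247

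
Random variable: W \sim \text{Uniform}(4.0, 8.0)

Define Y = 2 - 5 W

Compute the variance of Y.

For Y = aW + b: Var(Y) = a² * Var(W)
Var(W) = (8 - 4)^2/12 = 1.3333333
Var(Y) = (-5)² * 1.3333333 = 25 * 1.3333333 = 33.333333

33.333333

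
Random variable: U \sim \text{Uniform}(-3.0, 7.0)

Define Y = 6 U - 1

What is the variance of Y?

For Y = aU + b: Var(Y) = a² * Var(U)
Var(U) = (7 + 3)^2/12 = 8.3333333
Var(Y) = 6² * 8.3333333 = 36 * 8.3333333 = 300

300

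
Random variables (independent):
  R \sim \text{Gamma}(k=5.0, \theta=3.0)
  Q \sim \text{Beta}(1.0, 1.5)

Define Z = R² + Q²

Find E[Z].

E[Z] = E[R²] + E[Q²]
E[R²] = Var(R) + E[R]² = 45 + 225 = 270
E[Q²] = Var(Q) + E[Q]² = 0.068571429 + 0.16 = 0.22857143
E[Z] = 270 + 0.22857143 = 270.22857

270.22857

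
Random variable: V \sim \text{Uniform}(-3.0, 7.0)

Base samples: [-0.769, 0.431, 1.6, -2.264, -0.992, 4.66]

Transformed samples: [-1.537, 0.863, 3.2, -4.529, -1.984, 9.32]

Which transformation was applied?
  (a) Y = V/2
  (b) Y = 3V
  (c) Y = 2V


Checking option (c) Y = 2V:
  V = -0.769 -> Y = -1.537 ✓
  V = 0.431 -> Y = 0.863 ✓
  V = 1.6 -> Y = 3.2 ✓
All samples match this transformation.

(c) 2V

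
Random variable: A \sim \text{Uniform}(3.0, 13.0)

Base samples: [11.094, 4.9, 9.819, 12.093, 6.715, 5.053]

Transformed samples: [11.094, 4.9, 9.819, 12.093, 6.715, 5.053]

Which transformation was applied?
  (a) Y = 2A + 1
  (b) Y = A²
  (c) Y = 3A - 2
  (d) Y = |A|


Checking option (d) Y = |A|:
  A = 11.094 -> Y = 11.094 ✓
  A = 4.9 -> Y = 4.9 ✓
  A = 9.819 -> Y = 9.819 ✓
All samples match this transformation.

(d) |A|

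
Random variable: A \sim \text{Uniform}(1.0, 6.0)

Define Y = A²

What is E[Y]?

E[A²] = Var(A) + (E[A])² = 2.0833333 + 12.25 = 14.333333

14.333333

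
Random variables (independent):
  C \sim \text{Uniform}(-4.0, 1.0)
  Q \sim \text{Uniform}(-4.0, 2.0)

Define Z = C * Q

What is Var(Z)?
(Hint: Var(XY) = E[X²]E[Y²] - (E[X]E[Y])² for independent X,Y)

Var(XY) = E[X²]E[Y²] - (E[X]E[Y])²
E[C] = -1.5, Var(C) = 2.0833333
E[Q] = -1, Var(Q) = 3
E[C²] = 2.0833333 + (-1.5)² = 4.3333333
E[Q²] = 3 + (-1)² = 4
Var(Z) = 4.3333333*4 - (-1.5*(-1))²
= 17.333333 - 2.25 = 15.083333

15.083333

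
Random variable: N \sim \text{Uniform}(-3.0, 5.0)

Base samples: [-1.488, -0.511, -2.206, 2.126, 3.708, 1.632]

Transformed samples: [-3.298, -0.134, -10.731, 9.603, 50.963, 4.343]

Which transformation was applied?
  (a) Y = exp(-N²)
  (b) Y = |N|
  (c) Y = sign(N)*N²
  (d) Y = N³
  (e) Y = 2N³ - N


Checking option (d) Y = N³:
  N = -1.488 -> Y = -3.298 ✓
  N = -0.511 -> Y = -0.134 ✓
  N = -2.206 -> Y = -10.731 ✓
All samples match this transformation.

(d) N³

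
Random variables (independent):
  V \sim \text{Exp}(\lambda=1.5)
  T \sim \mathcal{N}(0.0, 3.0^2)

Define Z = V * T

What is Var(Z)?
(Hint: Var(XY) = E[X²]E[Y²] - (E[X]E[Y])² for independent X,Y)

Var(XY) = E[X²]E[Y²] - (E[X]E[Y])²
E[V] = 0.66666667, Var(V) = 0.44444444
E[T] = 0, Var(T) = 9
E[V²] = 0.44444444 + 0.66666667² = 0.88888889
E[T²] = 9 + 0² = 9
Var(Z) = 0.88888889*9 - (0.66666667*0)²
= 8 - 0 = 8

8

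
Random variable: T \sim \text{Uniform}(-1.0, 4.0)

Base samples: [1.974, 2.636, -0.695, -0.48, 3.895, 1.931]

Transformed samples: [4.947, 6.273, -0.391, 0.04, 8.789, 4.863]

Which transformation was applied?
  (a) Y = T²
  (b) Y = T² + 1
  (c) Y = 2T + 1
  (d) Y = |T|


Checking option (c) Y = 2T + 1:
  T = 1.974 -> Y = 4.947 ✓
  T = 2.636 -> Y = 6.273 ✓
  T = -0.695 -> Y = -0.391 ✓
All samples match this transformation.

(c) 2T + 1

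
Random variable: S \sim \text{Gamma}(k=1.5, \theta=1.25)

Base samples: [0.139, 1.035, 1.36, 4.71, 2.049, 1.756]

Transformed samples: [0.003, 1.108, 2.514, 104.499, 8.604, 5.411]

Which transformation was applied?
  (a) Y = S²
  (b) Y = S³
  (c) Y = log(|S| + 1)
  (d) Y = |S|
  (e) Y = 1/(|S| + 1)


Checking option (b) Y = S³:
  S = 0.139 -> Y = 0.003 ✓
  S = 1.035 -> Y = 1.108 ✓
  S = 1.36 -> Y = 2.514 ✓
All samples match this transformation.

(b) S³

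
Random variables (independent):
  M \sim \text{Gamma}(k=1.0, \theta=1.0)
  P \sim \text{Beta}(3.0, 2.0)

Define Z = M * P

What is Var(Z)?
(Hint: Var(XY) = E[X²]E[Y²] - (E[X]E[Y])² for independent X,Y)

Var(XY) = E[X²]E[Y²] - (E[X]E[Y])²
E[M] = 1, Var(M) = 1
E[P] = 0.6, Var(P) = 0.04
E[M²] = 1 + 1² = 2
E[P²] = 0.04 + 0.6² = 0.4
Var(Z) = 2*0.4 - (1*0.6)²
= 0.8 - 0.36 = 0.44

0.44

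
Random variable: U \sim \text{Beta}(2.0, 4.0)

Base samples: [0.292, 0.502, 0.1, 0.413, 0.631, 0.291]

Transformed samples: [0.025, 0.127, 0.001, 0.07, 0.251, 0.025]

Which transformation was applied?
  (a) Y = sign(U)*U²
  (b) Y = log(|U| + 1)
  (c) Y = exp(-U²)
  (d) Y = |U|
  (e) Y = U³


Checking option (e) Y = U³:
  U = 0.292 -> Y = 0.025 ✓
  U = 0.502 -> Y = 0.127 ✓
  U = 0.1 -> Y = 0.001 ✓
All samples match this transformation.

(e) U³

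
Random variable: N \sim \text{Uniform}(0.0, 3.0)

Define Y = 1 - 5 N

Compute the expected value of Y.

For Y = -5N + 1:
E[Y] = -5 * E[N] + 1
E[N] = (0 + 3)/2 = 1.5
E[Y] = -5 * 1.5 + 1 = -6.5

-6.5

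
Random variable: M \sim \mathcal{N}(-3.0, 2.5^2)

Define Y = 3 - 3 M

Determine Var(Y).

For Y = aM + b: Var(Y) = a² * Var(M)
Var(M) = 2.5^2 = 6.25
Var(Y) = (-3)² * 6.25 = 9 * 6.25 = 56.25

56.25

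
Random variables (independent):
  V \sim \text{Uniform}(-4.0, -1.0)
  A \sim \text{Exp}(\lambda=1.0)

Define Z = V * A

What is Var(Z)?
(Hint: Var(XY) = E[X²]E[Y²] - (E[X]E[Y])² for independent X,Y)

Var(XY) = E[X²]E[Y²] - (E[X]E[Y])²
E[V] = -2.5, Var(V) = 0.75
E[A] = 1, Var(A) = 1
E[V²] = 0.75 + (-2.5)² = 7
E[A²] = 1 + 1² = 2
Var(Z) = 7*2 - (-2.5*1)²
= 14 - 6.25 = 7.75

7.75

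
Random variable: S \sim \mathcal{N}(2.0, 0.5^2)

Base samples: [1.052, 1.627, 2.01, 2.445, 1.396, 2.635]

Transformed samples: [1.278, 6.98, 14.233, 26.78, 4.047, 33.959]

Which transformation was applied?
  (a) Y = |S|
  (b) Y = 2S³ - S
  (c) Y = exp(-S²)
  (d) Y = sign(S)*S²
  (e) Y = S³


Checking option (b) Y = 2S³ - S:
  S = 1.052 -> Y = 1.278 ✓
  S = 1.627 -> Y = 6.98 ✓
  S = 2.01 -> Y = 14.233 ✓
All samples match this transformation.

(b) 2S³ - S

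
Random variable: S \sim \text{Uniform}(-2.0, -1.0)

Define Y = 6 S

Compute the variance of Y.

For Y = aS + b: Var(Y) = a² * Var(S)
Var(S) = (-1 + 2)^2/12 = 0.083333333
Var(Y) = 6² * 0.083333333 = 36 * 0.083333333 = 3

3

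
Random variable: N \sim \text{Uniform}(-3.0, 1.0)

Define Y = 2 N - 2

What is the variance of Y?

For Y = aN + b: Var(Y) = a² * Var(N)
Var(N) = (1 + 3)^2/12 = 1.3333333
Var(Y) = 2² * 1.3333333 = 4 * 1.3333333 = 5.3333333

5.3333333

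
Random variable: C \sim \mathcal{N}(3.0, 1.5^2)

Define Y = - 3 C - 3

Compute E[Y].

For Y = -3C - 3:
E[Y] = -3 * E[C] - 3
E[C] = 3.0 = 3
E[Y] = -3 * 3 - 3 = -12

-12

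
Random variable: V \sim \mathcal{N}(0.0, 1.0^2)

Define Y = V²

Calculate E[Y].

Using E[X²] = Var(X) + (E[X])²:
E[V] = 0
Var(V) = 1.0^2 = 1
E[V²] = 1 + 0² = 1 + 0 = 1

1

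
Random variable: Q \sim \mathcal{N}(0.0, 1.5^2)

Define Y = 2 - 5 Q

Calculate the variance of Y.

For Y = aQ + b: Var(Y) = a² * Var(Q)
Var(Q) = 1.5^2 = 2.25
Var(Y) = (-5)² * 2.25 = 25 * 2.25 = 56.25

56.25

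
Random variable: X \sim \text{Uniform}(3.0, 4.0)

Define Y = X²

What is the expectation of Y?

E[X²] = Var(X) + (E[X])² = 0.083333333 + 12.25 = 12.333333

12.333333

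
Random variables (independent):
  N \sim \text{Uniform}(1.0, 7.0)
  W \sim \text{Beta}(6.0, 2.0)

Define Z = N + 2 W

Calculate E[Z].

E[Z] = 1*E[N] + 2*E[W]
E[N] = 4
E[W] = 0.75
E[Z] = 1*4 + 2*0.75 = 5.5

5.5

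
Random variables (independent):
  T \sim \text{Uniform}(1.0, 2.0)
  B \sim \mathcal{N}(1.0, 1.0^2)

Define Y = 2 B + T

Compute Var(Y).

For independent RVs: Var(aX + bY) = a²Var(X) + b²Var(Y)
Var(T) = 0.083333333
Var(B) = 1
Var(Y) = 1²*0.083333333 + 2²*1
= 1*0.083333333 + 4*1 = 4.0833333

4.0833333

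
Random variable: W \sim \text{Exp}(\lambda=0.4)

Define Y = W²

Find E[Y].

Using E[X²] = Var(X) + (E[X])²:
E[W] = 2.5
Var(W) = 1/0.4^2 = 6.25
E[W²] = 6.25 + 2.5² = 6.25 + 6.25 = 12.5

12.5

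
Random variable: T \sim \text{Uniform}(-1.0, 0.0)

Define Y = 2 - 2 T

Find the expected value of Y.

For Y = -2T + 2:
E[Y] = -2 * E[T] + 2
E[T] = (-1 + 0)/2 = -0.5
E[Y] = -2 * (-0.5) + 2 = 3

3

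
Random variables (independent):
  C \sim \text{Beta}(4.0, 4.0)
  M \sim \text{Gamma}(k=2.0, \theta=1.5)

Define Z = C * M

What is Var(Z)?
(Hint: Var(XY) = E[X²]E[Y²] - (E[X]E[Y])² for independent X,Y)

Var(XY) = E[X²]E[Y²] - (E[X]E[Y])²
E[C] = 0.5, Var(C) = 0.027777778
E[M] = 3, Var(M) = 4.5
E[C²] = 0.027777778 + 0.5² = 0.27777778
E[M²] = 4.5 + 3² = 13.5
Var(Z) = 0.27777778*13.5 - (0.5*3)²
= 3.75 - 2.25 = 1.5

1.5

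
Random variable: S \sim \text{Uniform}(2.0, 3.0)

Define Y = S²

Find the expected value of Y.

Using E[X²] = Var(X) + (E[X])²:
E[S] = 2.5
Var(S) = (3 - 2)^2/12 = 0.083333333
E[S²] = 0.083333333 + 2.5² = 0.083333333 + 6.25 = 6.3333333

6.3333333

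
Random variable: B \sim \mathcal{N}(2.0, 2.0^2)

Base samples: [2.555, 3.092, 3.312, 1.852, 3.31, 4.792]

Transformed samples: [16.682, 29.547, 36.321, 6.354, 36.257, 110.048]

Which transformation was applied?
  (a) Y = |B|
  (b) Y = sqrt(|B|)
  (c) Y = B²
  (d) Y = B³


Checking option (d) Y = B³:
  B = 2.555 -> Y = 16.682 ✓
  B = 3.092 -> Y = 29.547 ✓
  B = 3.312 -> Y = 36.321 ✓
All samples match this transformation.

(d) B³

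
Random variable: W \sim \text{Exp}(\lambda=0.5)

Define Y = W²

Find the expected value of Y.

Using E[X²] = Var(X) + (E[X])²:
E[W] = 2
Var(W) = 1/0.5^2 = 4
E[W²] = 4 + 2² = 4 + 4 = 8

8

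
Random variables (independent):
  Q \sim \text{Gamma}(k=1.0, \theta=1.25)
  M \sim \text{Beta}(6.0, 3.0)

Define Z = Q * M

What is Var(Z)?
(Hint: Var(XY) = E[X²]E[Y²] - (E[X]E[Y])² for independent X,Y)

Var(XY) = E[X²]E[Y²] - (E[X]E[Y])²
E[Q] = 1.25, Var(Q) = 1.5625
E[M] = 0.66666667, Var(M) = 0.022222222
E[Q²] = 1.5625 + 1.25² = 3.125
E[M²] = 0.022222222 + 0.66666667² = 0.46666667
Var(Z) = 3.125*0.46666667 - (1.25*0.66666667)²
= 1.4583333 - 0.69444444 = 0.76388889

0.76388889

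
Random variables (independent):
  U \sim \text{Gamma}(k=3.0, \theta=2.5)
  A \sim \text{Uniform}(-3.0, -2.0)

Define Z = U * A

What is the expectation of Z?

For independent RVs: E[XY] = E[X]*E[Y]
E[U] = 7.5
E[A] = -2.5
E[Z] = 7.5 * (-2.5) = -18.75

-18.75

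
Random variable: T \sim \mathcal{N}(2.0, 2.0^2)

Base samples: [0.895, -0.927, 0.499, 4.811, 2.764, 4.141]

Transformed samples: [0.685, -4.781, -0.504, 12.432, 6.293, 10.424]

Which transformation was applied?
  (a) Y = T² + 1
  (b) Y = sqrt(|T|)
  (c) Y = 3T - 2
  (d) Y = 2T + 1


Checking option (c) Y = 3T - 2:
  T = 0.895 -> Y = 0.685 ✓
  T = -0.927 -> Y = -4.781 ✓
  T = 0.499 -> Y = -0.504 ✓
All samples match this transformation.

(c) 3T - 2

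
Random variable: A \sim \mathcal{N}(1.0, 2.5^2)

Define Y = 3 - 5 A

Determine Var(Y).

For Y = aA + b: Var(Y) = a² * Var(A)
Var(A) = 2.5^2 = 6.25
Var(Y) = (-5)² * 6.25 = 25 * 6.25 = 156.25

156.25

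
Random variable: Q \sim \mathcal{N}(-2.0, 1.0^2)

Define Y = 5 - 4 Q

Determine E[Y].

For Y = -4Q + 5:
E[Y] = -4 * E[Q] + 5
E[Q] = -2.0 = -2
E[Y] = -4 * (-2) + 5 = 13

13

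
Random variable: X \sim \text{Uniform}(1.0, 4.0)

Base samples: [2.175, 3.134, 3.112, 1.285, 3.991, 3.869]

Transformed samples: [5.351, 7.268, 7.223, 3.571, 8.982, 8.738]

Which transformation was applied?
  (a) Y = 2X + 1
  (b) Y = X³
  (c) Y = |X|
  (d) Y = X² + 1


Checking option (a) Y = 2X + 1:
  X = 2.175 -> Y = 5.351 ✓
  X = 3.134 -> Y = 7.268 ✓
  X = 3.112 -> Y = 7.223 ✓
All samples match this transformation.

(a) 2X + 1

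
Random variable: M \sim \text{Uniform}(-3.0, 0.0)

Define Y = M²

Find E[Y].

Using E[X²] = Var(X) + (E[X])²:
E[M] = -1.5
Var(M) = (0 + 3)^2/12 = 0.75
E[M²] = 0.75 + (-1.5)² = 0.75 + 2.25 = 3

3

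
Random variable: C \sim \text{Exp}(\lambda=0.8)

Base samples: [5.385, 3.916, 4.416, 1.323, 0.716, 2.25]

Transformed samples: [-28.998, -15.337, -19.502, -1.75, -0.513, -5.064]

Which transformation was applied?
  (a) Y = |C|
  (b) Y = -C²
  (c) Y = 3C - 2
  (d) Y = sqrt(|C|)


Checking option (b) Y = -C²:
  C = 5.385 -> Y = -28.998 ✓
  C = 3.916 -> Y = -15.337 ✓
  C = 4.416 -> Y = -19.502 ✓
All samples match this transformation.

(b) -C²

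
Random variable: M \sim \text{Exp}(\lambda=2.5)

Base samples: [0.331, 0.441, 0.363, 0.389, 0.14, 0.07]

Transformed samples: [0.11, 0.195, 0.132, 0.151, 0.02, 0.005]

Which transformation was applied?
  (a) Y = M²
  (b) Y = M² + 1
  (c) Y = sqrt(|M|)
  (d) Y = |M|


Checking option (a) Y = M²:
  M = 0.331 -> Y = 0.11 ✓
  M = 0.441 -> Y = 0.195 ✓
  M = 0.363 -> Y = 0.132 ✓
All samples match this transformation.

(a) M²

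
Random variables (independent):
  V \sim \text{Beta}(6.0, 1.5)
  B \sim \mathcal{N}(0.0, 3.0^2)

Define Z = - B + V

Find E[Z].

E[Z] = 1*E[V] - 1*E[B]
E[V] = 0.8
E[B] = 0
E[Z] = 1*0.8 - 1*0 = 0.8

0.8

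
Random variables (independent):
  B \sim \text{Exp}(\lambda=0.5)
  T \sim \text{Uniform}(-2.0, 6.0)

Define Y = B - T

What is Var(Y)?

For independent RVs: Var(aX + bY) = a²Var(X) + b²Var(Y)
Var(B) = 4
Var(T) = 5.3333333
Var(Y) = 1²*4 + (-1)²*5.3333333
= 1*4 + 1*5.3333333 = 9.3333333

9.3333333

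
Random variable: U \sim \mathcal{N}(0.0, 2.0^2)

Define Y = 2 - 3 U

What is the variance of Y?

For Y = aU + b: Var(Y) = a² * Var(U)
Var(U) = 2.0^2 = 4
Var(Y) = (-3)² * 4 = 9 * 4 = 36

36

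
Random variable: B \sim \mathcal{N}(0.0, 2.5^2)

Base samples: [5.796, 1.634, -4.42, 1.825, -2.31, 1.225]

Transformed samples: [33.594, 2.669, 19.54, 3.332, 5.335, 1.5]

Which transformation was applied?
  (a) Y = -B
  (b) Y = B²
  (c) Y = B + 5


Checking option (b) Y = B²:
  B = 5.796 -> Y = 33.594 ✓
  B = 1.634 -> Y = 2.669 ✓
  B = -4.42 -> Y = 19.54 ✓
All samples match this transformation.

(b) B²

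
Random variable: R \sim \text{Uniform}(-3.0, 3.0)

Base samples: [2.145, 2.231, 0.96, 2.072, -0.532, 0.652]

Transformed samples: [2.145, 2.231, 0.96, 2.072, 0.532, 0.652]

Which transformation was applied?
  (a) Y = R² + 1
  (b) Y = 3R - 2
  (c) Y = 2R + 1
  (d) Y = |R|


Checking option (d) Y = |R|:
  R = 2.145 -> Y = 2.145 ✓
  R = 2.231 -> Y = 2.231 ✓
  R = 0.96 -> Y = 0.96 ✓
All samples match this transformation.

(d) |R|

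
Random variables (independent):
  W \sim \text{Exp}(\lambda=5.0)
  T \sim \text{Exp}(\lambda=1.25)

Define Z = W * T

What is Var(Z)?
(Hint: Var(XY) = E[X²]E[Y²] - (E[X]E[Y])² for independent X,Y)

Var(XY) = E[X²]E[Y²] - (E[X]E[Y])²
E[W] = 0.2, Var(W) = 0.04
E[T] = 0.8, Var(T) = 0.64
E[W²] = 0.04 + 0.2² = 0.08
E[T²] = 0.64 + 0.8² = 1.28
Var(Z) = 0.08*1.28 - (0.2*0.8)²
= 0.1024 - 0.0256 = 0.0768

0.0768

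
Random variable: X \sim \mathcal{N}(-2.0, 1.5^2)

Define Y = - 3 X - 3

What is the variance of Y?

For Y = aX + b: Var(Y) = a² * Var(X)
Var(X) = 1.5^2 = 2.25
Var(Y) = (-3)² * 2.25 = 9 * 2.25 = 20.25

20.25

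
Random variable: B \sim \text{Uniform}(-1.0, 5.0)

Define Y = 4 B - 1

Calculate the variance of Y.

For Y = aB + b: Var(Y) = a² * Var(B)
Var(B) = (5 + 1)^2/12 = 3
Var(Y) = 4² * 3 = 16 * 3 = 48

48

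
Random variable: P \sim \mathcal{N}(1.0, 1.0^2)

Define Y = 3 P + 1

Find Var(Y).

For Y = aP + b: Var(Y) = a² * Var(P)
Var(P) = 1.0^2 = 1
Var(Y) = 3² * 1 = 9 * 1 = 9

9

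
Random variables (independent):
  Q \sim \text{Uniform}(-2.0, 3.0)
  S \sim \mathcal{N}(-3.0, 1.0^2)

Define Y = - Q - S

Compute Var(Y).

For independent RVs: Var(aX + bY) = a²Var(X) + b²Var(Y)
Var(Q) = 2.0833333
Var(S) = 1
Var(Y) = (-1)²*2.0833333 + (-1)²*1
= 1*2.0833333 + 1*1 = 3.0833333

3.0833333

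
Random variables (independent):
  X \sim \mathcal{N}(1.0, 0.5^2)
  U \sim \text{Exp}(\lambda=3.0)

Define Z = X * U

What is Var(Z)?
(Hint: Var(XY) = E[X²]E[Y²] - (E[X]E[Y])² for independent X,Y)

Var(XY) = E[X²]E[Y²] - (E[X]E[Y])²
E[X] = 1, Var(X) = 0.25
E[U] = 0.33333333, Var(U) = 0.11111111
E[X²] = 0.25 + 1² = 1.25
E[U²] = 0.11111111 + 0.33333333² = 0.22222222
Var(Z) = 1.25*0.22222222 - (1*0.33333333)²
= 0.27777778 - 0.11111111 = 0.16666667

0.16666667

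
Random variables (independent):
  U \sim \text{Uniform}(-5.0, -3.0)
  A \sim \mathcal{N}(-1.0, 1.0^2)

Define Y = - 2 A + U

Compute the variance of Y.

For independent RVs: Var(aX + bY) = a²Var(X) + b²Var(Y)
Var(U) = 0.33333333
Var(A) = 1
Var(Y) = 1²*0.33333333 + (-2)²*1
= 1*0.33333333 + 4*1 = 4.3333333

4.3333333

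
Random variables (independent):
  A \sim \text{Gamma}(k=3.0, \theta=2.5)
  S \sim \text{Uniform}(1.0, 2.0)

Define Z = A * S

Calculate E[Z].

For independent RVs: E[XY] = E[X]*E[Y]
E[A] = 7.5
E[S] = 1.5
E[Z] = 7.5 * 1.5 = 11.25

11.25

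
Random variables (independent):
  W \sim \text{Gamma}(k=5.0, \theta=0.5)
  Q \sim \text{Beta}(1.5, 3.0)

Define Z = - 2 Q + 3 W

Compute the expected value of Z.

E[Z] = 3*E[W] - 2*E[Q]
E[W] = 2.5
E[Q] = 0.33333333
E[Z] = 3*2.5 - 2*0.33333333 = 6.8333333

6.8333333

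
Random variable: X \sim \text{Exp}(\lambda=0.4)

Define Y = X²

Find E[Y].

E[X²] = Var(X) + (E[X])² = 6.25 + 6.25 = 12.5

12.5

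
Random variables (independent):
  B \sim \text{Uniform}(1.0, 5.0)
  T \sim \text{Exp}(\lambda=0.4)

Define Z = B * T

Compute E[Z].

For independent RVs: E[XY] = E[X]*E[Y]
E[B] = 3
E[T] = 2.5
E[Z] = 3 * 2.5 = 7.5

7.5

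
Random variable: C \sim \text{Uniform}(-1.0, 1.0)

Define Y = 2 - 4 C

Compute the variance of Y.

For Y = aC + b: Var(Y) = a² * Var(C)
Var(C) = (1 + 1)^2/12 = 0.33333333
Var(Y) = (-4)² * 0.33333333 = 16 * 0.33333333 = 5.3333333

5.3333333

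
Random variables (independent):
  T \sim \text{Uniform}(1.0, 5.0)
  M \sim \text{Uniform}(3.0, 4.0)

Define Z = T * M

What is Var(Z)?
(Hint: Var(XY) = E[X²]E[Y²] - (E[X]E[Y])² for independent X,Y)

Var(XY) = E[X²]E[Y²] - (E[X]E[Y])²
E[T] = 3, Var(T) = 1.3333333
E[M] = 3.5, Var(M) = 0.083333333
E[T²] = 1.3333333 + 3² = 10.333333
E[M²] = 0.083333333 + 3.5² = 12.333333
Var(Z) = 10.333333*12.333333 - (3*3.5)²
= 127.44444 - 110.25 = 17.194444

17.194444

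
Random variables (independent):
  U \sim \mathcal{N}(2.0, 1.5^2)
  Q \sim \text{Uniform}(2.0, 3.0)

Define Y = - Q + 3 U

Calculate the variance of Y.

For independent RVs: Var(aX + bY) = a²Var(X) + b²Var(Y)
Var(U) = 2.25
Var(Q) = 0.083333333
Var(Y) = 3²*2.25 + (-1)²*0.083333333
= 9*2.25 + 1*0.083333333 = 20.333333

20.333333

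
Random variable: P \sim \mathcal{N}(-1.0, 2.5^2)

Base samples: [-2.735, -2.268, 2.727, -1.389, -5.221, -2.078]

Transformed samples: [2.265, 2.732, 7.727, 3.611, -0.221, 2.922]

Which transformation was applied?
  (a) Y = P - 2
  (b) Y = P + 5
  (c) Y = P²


Checking option (b) Y = P + 5:
  P = -2.735 -> Y = 2.265 ✓
  P = -2.268 -> Y = 2.732 ✓
  P = 2.727 -> Y = 7.727 ✓
All samples match this transformation.

(b) P + 5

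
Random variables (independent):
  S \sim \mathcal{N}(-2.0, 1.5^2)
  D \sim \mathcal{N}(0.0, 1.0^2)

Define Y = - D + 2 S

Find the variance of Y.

For independent RVs: Var(aX + bY) = a²Var(X) + b²Var(Y)
Var(S) = 2.25
Var(D) = 1
Var(Y) = 2²*2.25 + (-1)²*1
= 4*2.25 + 1*1 = 10

10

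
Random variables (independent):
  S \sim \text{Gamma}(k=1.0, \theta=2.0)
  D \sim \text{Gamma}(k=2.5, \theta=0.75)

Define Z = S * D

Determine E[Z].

For independent RVs: E[XY] = E[X]*E[Y]
E[S] = 2
E[D] = 1.875
E[Z] = 2 * 1.875 = 3.75

3.75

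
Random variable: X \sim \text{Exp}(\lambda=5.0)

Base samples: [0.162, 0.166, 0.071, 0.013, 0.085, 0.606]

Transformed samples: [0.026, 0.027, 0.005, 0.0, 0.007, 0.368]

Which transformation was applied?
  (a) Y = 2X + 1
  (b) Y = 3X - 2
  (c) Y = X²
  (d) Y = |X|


Checking option (c) Y = X²:
  X = 0.162 -> Y = 0.026 ✓
  X = 0.166 -> Y = 0.027 ✓
  X = 0.071 -> Y = 0.005 ✓
All samples match this transformation.

(c) X²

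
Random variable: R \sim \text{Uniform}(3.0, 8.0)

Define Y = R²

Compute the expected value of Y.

E[R²] = Var(R) + (E[R])² = 2.0833333 + 30.25 = 32.333333

32.333333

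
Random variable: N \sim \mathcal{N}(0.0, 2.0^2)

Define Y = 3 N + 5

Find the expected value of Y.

For Y = 3N + 5:
E[Y] = 3 * E[N] + 5
E[N] = 0.0 = 0
E[Y] = 3 * 0 + 5 = 5

5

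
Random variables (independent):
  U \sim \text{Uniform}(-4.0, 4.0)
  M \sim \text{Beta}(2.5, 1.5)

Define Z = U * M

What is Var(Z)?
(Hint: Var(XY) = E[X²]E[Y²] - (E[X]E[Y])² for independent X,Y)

Var(XY) = E[X²]E[Y²] - (E[X]E[Y])²
E[U] = 0, Var(U) = 5.3333333
E[M] = 0.625, Var(M) = 0.046875
E[U²] = 5.3333333 + 0² = 5.3333333
E[M²] = 0.046875 + 0.625² = 0.4375
Var(Z) = 5.3333333*0.4375 - (0*0.625)²
= 2.3333333 - 0 = 2.3333333

2.3333333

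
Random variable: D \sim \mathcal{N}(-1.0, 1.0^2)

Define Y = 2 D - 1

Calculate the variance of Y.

For Y = aD + b: Var(Y) = a² * Var(D)
Var(D) = 1.0^2 = 1
Var(Y) = 2² * 1 = 4 * 1 = 4

4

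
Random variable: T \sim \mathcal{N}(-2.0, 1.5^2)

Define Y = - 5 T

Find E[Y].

For Y = -5T:
E[Y] = -5 * E[T]
E[T] = -2.0 = -2
E[Y] = -5 * (-2) = 10

10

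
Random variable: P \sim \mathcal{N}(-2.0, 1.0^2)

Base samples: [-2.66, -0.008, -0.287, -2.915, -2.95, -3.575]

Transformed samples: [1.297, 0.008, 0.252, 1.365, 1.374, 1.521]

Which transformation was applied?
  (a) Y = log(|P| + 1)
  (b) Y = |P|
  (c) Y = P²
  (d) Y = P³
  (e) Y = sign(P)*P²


Checking option (a) Y = log(|P| + 1):
  P = -2.66 -> Y = 1.297 ✓
  P = -0.008 -> Y = 0.008 ✓
  P = -0.287 -> Y = 0.252 ✓
All samples match this transformation.

(a) log(|P| + 1)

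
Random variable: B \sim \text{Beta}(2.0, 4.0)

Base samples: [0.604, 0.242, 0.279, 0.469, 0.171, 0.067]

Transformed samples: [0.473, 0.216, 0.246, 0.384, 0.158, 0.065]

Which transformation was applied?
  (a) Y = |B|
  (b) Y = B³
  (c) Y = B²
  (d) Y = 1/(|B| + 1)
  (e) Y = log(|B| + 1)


Checking option (e) Y = log(|B| + 1):
  B = 0.604 -> Y = 0.473 ✓
  B = 0.242 -> Y = 0.216 ✓
  B = 0.279 -> Y = 0.246 ✓
All samples match this transformation.

(e) log(|B| + 1)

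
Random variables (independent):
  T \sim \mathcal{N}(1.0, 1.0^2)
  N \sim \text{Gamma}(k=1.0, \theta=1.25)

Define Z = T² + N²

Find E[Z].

E[Z] = E[T²] + E[N²]
E[T²] = Var(T) + E[T]² = 1 + 1 = 2
E[N²] = Var(N) + E[N]² = 1.5625 + 1.5625 = 3.125
E[Z] = 2 + 3.125 = 5.125

5.125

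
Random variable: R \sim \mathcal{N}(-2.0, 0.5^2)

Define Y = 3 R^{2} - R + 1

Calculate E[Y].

E[Y] = 3*E[R²] - 1*E[R] + 1
E[R] = -2
E[R²] = Var(R) + (E[R])² = 0.25 + 4 = 4.25
E[Y] = 3*4.25 - 1*(-2) + 1 = 15.75

15.75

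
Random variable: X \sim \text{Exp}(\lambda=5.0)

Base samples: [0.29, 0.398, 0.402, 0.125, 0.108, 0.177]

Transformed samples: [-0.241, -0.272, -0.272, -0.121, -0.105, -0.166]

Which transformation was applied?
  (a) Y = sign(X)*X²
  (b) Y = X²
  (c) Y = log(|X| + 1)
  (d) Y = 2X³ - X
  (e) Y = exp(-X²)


Checking option (d) Y = 2X³ - X:
  X = 0.29 -> Y = -0.241 ✓
  X = 0.398 -> Y = -0.272 ✓
  X = 0.402 -> Y = -0.272 ✓
All samples match this transformation.

(d) 2X³ - X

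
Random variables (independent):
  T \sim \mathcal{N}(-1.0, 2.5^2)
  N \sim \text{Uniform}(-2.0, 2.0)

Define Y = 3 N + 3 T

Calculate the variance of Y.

For independent RVs: Var(aX + bY) = a²Var(X) + b²Var(Y)
Var(T) = 6.25
Var(N) = 1.3333333
Var(Y) = 3²*6.25 + 3²*1.3333333
= 9*6.25 + 9*1.3333333 = 68.25

68.25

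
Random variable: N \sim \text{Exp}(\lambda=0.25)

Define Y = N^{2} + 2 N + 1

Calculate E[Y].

E[Y] = 1*E[N²] + 2*E[N] + 1
E[N] = 4
E[N²] = Var(N) + (E[N])² = 16 + 16 = 32
E[Y] = 1*32 + 2*4 + 1 = 41

41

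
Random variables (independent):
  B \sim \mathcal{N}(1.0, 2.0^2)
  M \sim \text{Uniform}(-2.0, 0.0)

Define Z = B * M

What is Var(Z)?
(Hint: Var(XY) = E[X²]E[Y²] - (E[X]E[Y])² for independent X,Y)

Var(XY) = E[X²]E[Y²] - (E[X]E[Y])²
E[B] = 1, Var(B) = 4
E[M] = -1, Var(M) = 0.33333333
E[B²] = 4 + 1² = 5
E[M²] = 0.33333333 + (-1)² = 1.3333333
Var(Z) = 5*1.3333333 - (1*(-1))²
= 6.6666667 - 1 = 5.6666667

5.6666667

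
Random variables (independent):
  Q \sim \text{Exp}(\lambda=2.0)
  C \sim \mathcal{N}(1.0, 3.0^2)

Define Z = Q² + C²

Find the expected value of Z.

E[Z] = E[Q²] + E[C²]
E[Q²] = Var(Q) + E[Q]² = 0.25 + 0.25 = 0.5
E[C²] = Var(C) + E[C]² = 9 + 1 = 10
E[Z] = 0.5 + 10 = 10.5

10.5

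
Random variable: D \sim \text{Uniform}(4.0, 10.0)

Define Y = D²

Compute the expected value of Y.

Using E[X²] = Var(X) + (E[X])²:
E[D] = 7
Var(D) = (10 - 4)^2/12 = 3
E[D²] = 3 + 7² = 3 + 49 = 52

52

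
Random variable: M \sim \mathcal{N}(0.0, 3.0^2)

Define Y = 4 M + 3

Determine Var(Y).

For Y = aM + b: Var(Y) = a² * Var(M)
Var(M) = 3.0^2 = 9
Var(Y) = 4² * 9 = 16 * 9 = 144

144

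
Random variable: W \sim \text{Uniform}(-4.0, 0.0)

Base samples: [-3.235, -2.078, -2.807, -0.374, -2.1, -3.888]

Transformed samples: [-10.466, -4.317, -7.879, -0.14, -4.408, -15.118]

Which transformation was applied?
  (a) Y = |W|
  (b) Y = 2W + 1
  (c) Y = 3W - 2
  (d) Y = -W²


Checking option (d) Y = -W²:
  W = -3.235 -> Y = -10.466 ✓
  W = -2.078 -> Y = -4.317 ✓
  W = -2.807 -> Y = -7.879 ✓
All samples match this transformation.

(d) -W²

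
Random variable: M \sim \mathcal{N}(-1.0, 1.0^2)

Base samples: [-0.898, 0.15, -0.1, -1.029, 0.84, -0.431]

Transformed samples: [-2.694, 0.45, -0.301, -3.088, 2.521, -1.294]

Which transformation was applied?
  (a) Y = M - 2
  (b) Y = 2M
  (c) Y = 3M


Checking option (c) Y = 3M:
  M = -0.898 -> Y = -2.694 ✓
  M = 0.15 -> Y = 0.45 ✓
  M = -0.1 -> Y = -0.301 ✓
All samples match this transformation.

(c) 3M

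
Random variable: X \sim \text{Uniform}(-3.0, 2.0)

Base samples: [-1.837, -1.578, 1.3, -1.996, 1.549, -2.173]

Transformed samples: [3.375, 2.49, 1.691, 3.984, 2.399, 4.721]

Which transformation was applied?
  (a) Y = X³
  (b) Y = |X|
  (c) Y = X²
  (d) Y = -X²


Checking option (c) Y = X²:
  X = -1.837 -> Y = 3.375 ✓
  X = -1.578 -> Y = 2.49 ✓
  X = 1.3 -> Y = 1.691 ✓
All samples match this transformation.

(c) X²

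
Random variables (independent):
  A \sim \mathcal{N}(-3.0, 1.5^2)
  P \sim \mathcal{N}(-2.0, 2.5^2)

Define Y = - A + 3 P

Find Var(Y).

For independent RVs: Var(aX + bY) = a²Var(X) + b²Var(Y)
Var(A) = 2.25
Var(P) = 6.25
Var(Y) = (-1)²*2.25 + 3²*6.25
= 1*2.25 + 9*6.25 = 58.5

58.5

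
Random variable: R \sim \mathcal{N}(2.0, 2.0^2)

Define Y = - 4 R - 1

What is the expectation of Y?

For Y = -4R - 1:
E[Y] = -4 * E[R] - 1
E[R] = 2.0 = 2
E[Y] = -4 * 2 - 1 = -9

-9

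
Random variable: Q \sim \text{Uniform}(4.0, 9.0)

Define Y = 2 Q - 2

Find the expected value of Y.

For Y = 2Q - 2:
E[Y] = 2 * E[Q] - 2
E[Q] = (4 + 9)/2 = 6.5
E[Y] = 2 * 6.5 - 2 = 11

11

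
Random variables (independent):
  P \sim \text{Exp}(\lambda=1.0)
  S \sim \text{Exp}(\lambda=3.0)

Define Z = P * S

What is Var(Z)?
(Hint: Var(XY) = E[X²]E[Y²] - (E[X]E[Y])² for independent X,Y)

Var(XY) = E[X²]E[Y²] - (E[X]E[Y])²
E[P] = 1, Var(P) = 1
E[S] = 0.33333333, Var(S) = 0.11111111
E[P²] = 1 + 1² = 2
E[S²] = 0.11111111 + 0.33333333² = 0.22222222
Var(Z) = 2*0.22222222 - (1*0.33333333)²
= 0.44444444 - 0.11111111 = 0.33333333

0.33333333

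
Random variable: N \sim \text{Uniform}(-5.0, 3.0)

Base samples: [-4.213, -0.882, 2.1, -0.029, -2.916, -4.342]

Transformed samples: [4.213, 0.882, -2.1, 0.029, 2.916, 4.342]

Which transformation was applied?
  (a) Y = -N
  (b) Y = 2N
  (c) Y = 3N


Checking option (a) Y = -N:
  N = -4.213 -> Y = 4.213 ✓
  N = -0.882 -> Y = 0.882 ✓
  N = 2.1 -> Y = -2.1 ✓
All samples match this transformation.

(a) -N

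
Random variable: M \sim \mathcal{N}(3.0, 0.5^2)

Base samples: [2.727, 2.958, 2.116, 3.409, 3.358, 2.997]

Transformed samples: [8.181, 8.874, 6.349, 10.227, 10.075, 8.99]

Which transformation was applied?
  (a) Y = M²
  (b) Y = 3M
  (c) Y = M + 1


Checking option (b) Y = 3M:
  M = 2.727 -> Y = 8.181 ✓
  M = 2.958 -> Y = 8.874 ✓
  M = 2.116 -> Y = 6.349 ✓
All samples match this transformation.

(b) 3M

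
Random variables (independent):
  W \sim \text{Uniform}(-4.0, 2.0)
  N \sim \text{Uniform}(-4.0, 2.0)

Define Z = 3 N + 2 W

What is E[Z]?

E[Z] = 2*E[W] + 3*E[N]
E[W] = -1
E[N] = -1
E[Z] = 2*(-1) + 3*(-1) = -5

-5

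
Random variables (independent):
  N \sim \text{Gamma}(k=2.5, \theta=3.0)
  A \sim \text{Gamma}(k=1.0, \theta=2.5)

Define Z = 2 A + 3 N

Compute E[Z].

E[Z] = 3*E[N] + 2*E[A]
E[N] = 7.5
E[A] = 2.5
E[Z] = 3*7.5 + 2*2.5 = 27.5

27.5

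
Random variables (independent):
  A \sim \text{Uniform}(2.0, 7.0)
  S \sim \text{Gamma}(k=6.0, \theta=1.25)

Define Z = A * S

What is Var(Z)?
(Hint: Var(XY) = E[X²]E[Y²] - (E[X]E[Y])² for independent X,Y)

Var(XY) = E[X²]E[Y²] - (E[X]E[Y])²
E[A] = 4.5, Var(A) = 2.0833333
E[S] = 7.5, Var(S) = 9.375
E[A²] = 2.0833333 + 4.5² = 22.333333
E[S²] = 9.375 + 7.5² = 65.625
Var(Z) = 22.333333*65.625 - (4.5*7.5)²
= 1465.625 - 1139.0625 = 326.5625

326.5625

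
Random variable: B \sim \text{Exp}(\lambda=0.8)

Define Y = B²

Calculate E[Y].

E[B²] = Var(B) + (E[B])² = 1.5625 + 1.5625 = 3.125

3.125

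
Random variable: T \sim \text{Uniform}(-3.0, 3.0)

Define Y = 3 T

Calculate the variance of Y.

For Y = aT + b: Var(Y) = a² * Var(T)
Var(T) = (3 + 3)^2/12 = 3
Var(Y) = 3² * 3 = 9 * 3 = 27

27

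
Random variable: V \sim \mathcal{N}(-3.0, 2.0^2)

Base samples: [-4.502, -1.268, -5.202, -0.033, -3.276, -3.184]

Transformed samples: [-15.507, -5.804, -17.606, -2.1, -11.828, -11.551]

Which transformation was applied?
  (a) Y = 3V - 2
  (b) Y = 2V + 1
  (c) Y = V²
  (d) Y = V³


Checking option (a) Y = 3V - 2:
  V = -4.502 -> Y = -15.507 ✓
  V = -1.268 -> Y = -5.804 ✓
  V = -5.202 -> Y = -17.606 ✓
All samples match this transformation.

(a) 3V - 2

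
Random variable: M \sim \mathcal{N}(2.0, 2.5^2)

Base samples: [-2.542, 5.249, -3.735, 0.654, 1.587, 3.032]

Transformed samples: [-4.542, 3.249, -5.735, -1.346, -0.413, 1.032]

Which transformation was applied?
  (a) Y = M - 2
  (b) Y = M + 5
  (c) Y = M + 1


Checking option (a) Y = M - 2:
  M = -2.542 -> Y = -4.542 ✓
  M = 5.249 -> Y = 3.249 ✓
  M = -3.735 -> Y = -5.735 ✓
All samples match this transformation.

(a) M - 2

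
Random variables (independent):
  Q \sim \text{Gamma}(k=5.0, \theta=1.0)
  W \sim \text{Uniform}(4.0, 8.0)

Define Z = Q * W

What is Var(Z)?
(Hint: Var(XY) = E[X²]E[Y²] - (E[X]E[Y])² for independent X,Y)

Var(XY) = E[X²]E[Y²] - (E[X]E[Y])²
E[Q] = 5, Var(Q) = 5
E[W] = 6, Var(W) = 1.3333333
E[Q²] = 5 + 5² = 30
E[W²] = 1.3333333 + 6² = 37.333333
Var(Z) = 30*37.333333 - (5*6)²
= 1120 - 900 = 220

220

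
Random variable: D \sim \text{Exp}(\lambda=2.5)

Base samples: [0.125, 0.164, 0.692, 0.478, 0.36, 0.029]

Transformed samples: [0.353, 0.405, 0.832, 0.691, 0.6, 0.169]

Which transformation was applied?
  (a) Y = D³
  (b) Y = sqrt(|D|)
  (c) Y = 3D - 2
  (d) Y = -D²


Checking option (b) Y = sqrt(|D|):
  D = 0.125 -> Y = 0.353 ✓
  D = 0.164 -> Y = 0.405 ✓
  D = 0.692 -> Y = 0.832 ✓
All samples match this transformation.

(b) sqrt(|D|)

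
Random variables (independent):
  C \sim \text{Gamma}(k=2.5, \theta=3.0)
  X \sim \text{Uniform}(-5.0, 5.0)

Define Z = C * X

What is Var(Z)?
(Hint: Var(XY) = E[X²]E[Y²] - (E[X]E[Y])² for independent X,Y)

Var(XY) = E[X²]E[Y²] - (E[X]E[Y])²
E[C] = 7.5, Var(C) = 22.5
E[X] = 0, Var(X) = 8.3333333
E[C²] = 22.5 + 7.5² = 78.75
E[X²] = 8.3333333 + 0² = 8.3333333
Var(Z) = 78.75*8.3333333 - (7.5*0)²
= 656.25 - 0 = 656.25

656.25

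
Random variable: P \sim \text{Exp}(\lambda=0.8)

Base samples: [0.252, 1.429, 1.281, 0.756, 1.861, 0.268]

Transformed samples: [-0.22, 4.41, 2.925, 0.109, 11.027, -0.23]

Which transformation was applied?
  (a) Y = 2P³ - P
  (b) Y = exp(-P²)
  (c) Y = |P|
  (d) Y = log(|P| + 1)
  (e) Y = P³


Checking option (a) Y = 2P³ - P:
  P = 0.252 -> Y = -0.22 ✓
  P = 1.429 -> Y = 4.41 ✓
  P = 1.281 -> Y = 2.925 ✓
All samples match this transformation.

(a) 2P³ - P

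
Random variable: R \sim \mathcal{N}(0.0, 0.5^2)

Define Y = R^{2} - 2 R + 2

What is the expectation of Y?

E[Y] = 1*E[R²] - 2*E[R] + 2
E[R] = 0
E[R²] = Var(R) + (E[R])² = 0.25 + 0 = 0.25
E[Y] = 1*0.25 - 2*0 + 2 = 2.25

2.25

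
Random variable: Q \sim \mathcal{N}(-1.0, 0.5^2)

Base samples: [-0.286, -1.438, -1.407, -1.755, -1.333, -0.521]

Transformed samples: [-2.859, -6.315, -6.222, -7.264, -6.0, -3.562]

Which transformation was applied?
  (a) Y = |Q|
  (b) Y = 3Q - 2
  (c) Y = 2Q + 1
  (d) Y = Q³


Checking option (b) Y = 3Q - 2:
  Q = -0.286 -> Y = -2.859 ✓
  Q = -1.438 -> Y = -6.315 ✓
  Q = -1.407 -> Y = -6.222 ✓
All samples match this transformation.

(b) 3Q - 2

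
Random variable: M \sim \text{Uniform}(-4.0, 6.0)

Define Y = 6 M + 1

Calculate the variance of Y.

For Y = aM + b: Var(Y) = a² * Var(M)
Var(M) = (6 + 4)^2/12 = 8.3333333
Var(Y) = 6² * 8.3333333 = 36 * 8.3333333 = 300

300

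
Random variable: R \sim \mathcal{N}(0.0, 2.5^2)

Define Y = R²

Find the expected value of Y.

Using E[X²] = Var(X) + (E[X])²:
E[R] = 0
Var(R) = 2.5^2 = 6.25
E[R²] = 6.25 + 0² = 6.25 + 0 = 6.25

6.25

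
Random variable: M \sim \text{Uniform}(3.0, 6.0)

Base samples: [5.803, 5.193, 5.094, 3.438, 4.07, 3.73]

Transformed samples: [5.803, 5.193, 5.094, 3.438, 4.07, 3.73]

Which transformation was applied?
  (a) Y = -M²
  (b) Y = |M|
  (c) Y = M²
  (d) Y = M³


Checking option (b) Y = |M|:
  M = 5.803 -> Y = 5.803 ✓
  M = 5.193 -> Y = 5.193 ✓
  M = 5.094 -> Y = 5.094 ✓
All samples match this transformation.

(b) |M|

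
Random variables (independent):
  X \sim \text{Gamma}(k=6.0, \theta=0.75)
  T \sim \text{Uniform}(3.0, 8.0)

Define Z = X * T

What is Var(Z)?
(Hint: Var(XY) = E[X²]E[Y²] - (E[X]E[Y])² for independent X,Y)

Var(XY) = E[X²]E[Y²] - (E[X]E[Y])²
E[X] = 4.5, Var(X) = 3.375
E[T] = 5.5, Var(T) = 2.0833333
E[X²] = 3.375 + 4.5² = 23.625
E[T²] = 2.0833333 + 5.5² = 32.333333
Var(Z) = 23.625*32.333333 - (4.5*5.5)²
= 763.875 - 612.5625 = 151.3125

151.3125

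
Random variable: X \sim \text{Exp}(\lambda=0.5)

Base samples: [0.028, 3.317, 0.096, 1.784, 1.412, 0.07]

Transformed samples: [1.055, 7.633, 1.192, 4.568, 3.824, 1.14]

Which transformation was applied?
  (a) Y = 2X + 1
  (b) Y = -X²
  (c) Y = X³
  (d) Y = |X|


Checking option (a) Y = 2X + 1:
  X = 0.028 -> Y = 1.055 ✓
  X = 3.317 -> Y = 7.633 ✓
  X = 0.096 -> Y = 1.192 ✓
All samples match this transformation.

(a) 2X + 1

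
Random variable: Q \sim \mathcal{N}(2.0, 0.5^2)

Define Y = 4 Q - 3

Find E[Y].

For Y = 4Q - 3:
E[Y] = 4 * E[Q] - 3
E[Q] = 2.0 = 2
E[Y] = 4 * 2 - 3 = 5

5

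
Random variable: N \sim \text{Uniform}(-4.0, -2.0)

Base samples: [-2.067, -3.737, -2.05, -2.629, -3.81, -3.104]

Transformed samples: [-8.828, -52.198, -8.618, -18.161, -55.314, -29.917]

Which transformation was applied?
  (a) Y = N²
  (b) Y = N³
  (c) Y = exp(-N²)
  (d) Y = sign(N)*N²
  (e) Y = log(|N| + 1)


Checking option (b) Y = N³:
  N = -2.067 -> Y = -8.828 ✓
  N = -3.737 -> Y = -52.198 ✓
  N = -2.05 -> Y = -8.618 ✓
All samples match this transformation.

(b) N³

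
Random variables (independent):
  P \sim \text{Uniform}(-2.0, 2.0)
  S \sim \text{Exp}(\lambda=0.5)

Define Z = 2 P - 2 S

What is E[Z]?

E[Z] = 2*E[P] - 2*E[S]
E[P] = 0
E[S] = 2
E[Z] = 2*0 - 2*2 = -4

-4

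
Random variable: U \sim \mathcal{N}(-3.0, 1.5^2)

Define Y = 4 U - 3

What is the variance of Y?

For Y = aU + b: Var(Y) = a² * Var(U)
Var(U) = 1.5^2 = 2.25
Var(Y) = 4² * 2.25 = 16 * 2.25 = 36

36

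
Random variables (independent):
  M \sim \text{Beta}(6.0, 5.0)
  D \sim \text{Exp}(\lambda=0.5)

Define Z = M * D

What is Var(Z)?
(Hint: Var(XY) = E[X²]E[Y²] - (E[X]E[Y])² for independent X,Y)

Var(XY) = E[X²]E[Y²] - (E[X]E[Y])²
E[M] = 0.54545455, Var(M) = 0.020661157
E[D] = 2, Var(D) = 4
E[M²] = 0.020661157 + 0.54545455² = 0.31818182
E[D²] = 4 + 2² = 8
Var(Z) = 0.31818182*8 - (0.54545455*2)²
= 2.5454545 - 1.1900826 = 1.3553719

1.3553719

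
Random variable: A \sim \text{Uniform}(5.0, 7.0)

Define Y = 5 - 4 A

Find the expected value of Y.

For Y = -4A + 5:
E[Y] = -4 * E[A] + 5
E[A] = (5 + 7)/2 = 6
E[Y] = -4 * 6 + 5 = -19

-19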